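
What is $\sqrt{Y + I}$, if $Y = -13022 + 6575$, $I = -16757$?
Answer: $2 i \sqrt{5801} \approx 152.33 i$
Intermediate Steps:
$Y = -6447$
$\sqrt{Y + I} = \sqrt{-6447 - 16757} = \sqrt{-23204} = 2 i \sqrt{5801}$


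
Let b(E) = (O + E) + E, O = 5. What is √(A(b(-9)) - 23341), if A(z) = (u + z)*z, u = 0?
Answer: 2*I*√5793 ≈ 152.22*I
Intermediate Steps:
b(E) = 5 + 2*E (b(E) = (5 + E) + E = 5 + 2*E)
A(z) = z² (A(z) = (0 + z)*z = z*z = z²)
√(A(b(-9)) - 23341) = √((5 + 2*(-9))² - 23341) = √((5 - 18)² - 23341) = √((-13)² - 23341) = √(169 - 23341) = √(-23172) = 2*I*√5793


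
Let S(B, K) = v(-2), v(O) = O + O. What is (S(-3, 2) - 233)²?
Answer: 56169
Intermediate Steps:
v(O) = 2*O
S(B, K) = -4 (S(B, K) = 2*(-2) = -4)
(S(-3, 2) - 233)² = (-4 - 233)² = (-237)² = 56169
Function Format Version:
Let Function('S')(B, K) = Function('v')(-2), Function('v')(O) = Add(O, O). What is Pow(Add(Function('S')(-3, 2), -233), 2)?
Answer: 56169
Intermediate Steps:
Function('v')(O) = Mul(2, O)
Function('S')(B, K) = -4 (Function('S')(B, K) = Mul(2, -2) = -4)
Pow(Add(Function('S')(-3, 2), -233), 2) = Pow(Add(-4, -233), 2) = Pow(-237, 2) = 56169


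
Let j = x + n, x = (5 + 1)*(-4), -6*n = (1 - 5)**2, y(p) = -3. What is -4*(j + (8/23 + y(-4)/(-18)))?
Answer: 2406/23 ≈ 104.61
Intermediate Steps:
n = -8/3 (n = -(1 - 5)**2/6 = -1/6*(-4)**2 = -1/6*16 = -8/3 ≈ -2.6667)
x = -24 (x = 6*(-4) = -24)
j = -80/3 (j = -24 - 8/3 = -80/3 ≈ -26.667)
-4*(j + (8/23 + y(-4)/(-18))) = -4*(-80/3 + (8/23 - 3/(-18))) = -4*(-80/3 + (8*(1/23) - 3*(-1/18))) = -4*(-80/3 + (8/23 + 1/6)) = -4*(-80/3 + 71/138) = -4*(-1203/46) = 2406/23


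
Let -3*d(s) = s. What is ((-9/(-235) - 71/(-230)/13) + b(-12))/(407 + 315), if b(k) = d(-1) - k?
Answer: 5225767/304387980 ≈ 0.017168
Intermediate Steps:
d(s) = -s/3
b(k) = ⅓ - k (b(k) = -⅓*(-1) - k = ⅓ - k)
((-9/(-235) - 71/(-230)/13) + b(-12))/(407 + 315) = ((-9/(-235) - 71/(-230)/13) + (⅓ - 1*(-12)))/(407 + 315) = ((-9*(-1/235) - 71*(-1/230)*(1/13)) + (⅓ + 12))/722 = ((9/235 + (71/230)*(1/13)) + 37/3)*(1/722) = ((9/235 + 71/2990) + 37/3)*(1/722) = (8719/140530 + 37/3)*(1/722) = (5225767/421590)*(1/722) = 5225767/304387980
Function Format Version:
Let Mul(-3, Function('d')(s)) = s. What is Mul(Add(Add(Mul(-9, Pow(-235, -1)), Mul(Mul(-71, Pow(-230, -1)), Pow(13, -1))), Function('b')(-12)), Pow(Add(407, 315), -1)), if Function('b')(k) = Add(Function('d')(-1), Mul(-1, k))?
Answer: Rational(5225767, 304387980) ≈ 0.017168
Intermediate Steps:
Function('d')(s) = Mul(Rational(-1, 3), s)
Function('b')(k) = Add(Rational(1, 3), Mul(-1, k)) (Function('b')(k) = Add(Mul(Rational(-1, 3), -1), Mul(-1, k)) = Add(Rational(1, 3), Mul(-1, k)))
Mul(Add(Add(Mul(-9, Pow(-235, -1)), Mul(Mul(-71, Pow(-230, -1)), Pow(13, -1))), Function('b')(-12)), Pow(Add(407, 315), -1)) = Mul(Add(Add(Mul(-9, Pow(-235, -1)), Mul(Mul(-71, Pow(-230, -1)), Pow(13, -1))), Add(Rational(1, 3), Mul(-1, -12))), Pow(Add(407, 315), -1)) = Mul(Add(Add(Mul(-9, Rational(-1, 235)), Mul(Mul(-71, Rational(-1, 230)), Rational(1, 13))), Add(Rational(1, 3), 12)), Pow(722, -1)) = Mul(Add(Add(Rational(9, 235), Mul(Rational(71, 230), Rational(1, 13))), Rational(37, 3)), Rational(1, 722)) = Mul(Add(Add(Rational(9, 235), Rational(71, 2990)), Rational(37, 3)), Rational(1, 722)) = Mul(Add(Rational(8719, 140530), Rational(37, 3)), Rational(1, 722)) = Mul(Rational(5225767, 421590), Rational(1, 722)) = Rational(5225767, 304387980)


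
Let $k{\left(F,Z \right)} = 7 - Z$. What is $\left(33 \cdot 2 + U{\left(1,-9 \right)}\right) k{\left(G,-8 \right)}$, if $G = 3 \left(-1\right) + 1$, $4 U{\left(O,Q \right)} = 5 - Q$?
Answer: $\frac{2085}{2} \approx 1042.5$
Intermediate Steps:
$U{\left(O,Q \right)} = \frac{5}{4} - \frac{Q}{4}$ ($U{\left(O,Q \right)} = \frac{5 - Q}{4} = \frac{5}{4} - \frac{Q}{4}$)
$G = -2$ ($G = -3 + 1 = -2$)
$\left(33 \cdot 2 + U{\left(1,-9 \right)}\right) k{\left(G,-8 \right)} = \left(33 \cdot 2 + \left(\frac{5}{4} - - \frac{9}{4}\right)\right) \left(7 - -8\right) = \left(66 + \left(\frac{5}{4} + \frac{9}{4}\right)\right) \left(7 + 8\right) = \left(66 + \frac{7}{2}\right) 15 = \frac{139}{2} \cdot 15 = \frac{2085}{2}$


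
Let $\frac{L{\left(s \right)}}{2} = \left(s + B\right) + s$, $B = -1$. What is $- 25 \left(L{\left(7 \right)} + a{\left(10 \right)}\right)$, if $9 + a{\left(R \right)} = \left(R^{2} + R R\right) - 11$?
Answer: $-5150$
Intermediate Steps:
$a{\left(R \right)} = -20 + 2 R^{2}$ ($a{\left(R \right)} = -9 - \left(11 - R^{2} - R R\right) = -9 + \left(\left(R^{2} + R^{2}\right) - 11\right) = -9 + \left(2 R^{2} - 11\right) = -9 + \left(-11 + 2 R^{2}\right) = -20 + 2 R^{2}$)
$L{\left(s \right)} = -2 + 4 s$ ($L{\left(s \right)} = 2 \left(\left(s - 1\right) + s\right) = 2 \left(\left(-1 + s\right) + s\right) = 2 \left(-1 + 2 s\right) = -2 + 4 s$)
$- 25 \left(L{\left(7 \right)} + a{\left(10 \right)}\right) = - 25 \left(\left(-2 + 4 \cdot 7\right) - \left(20 - 2 \cdot 10^{2}\right)\right) = - 25 \left(\left(-2 + 28\right) + \left(-20 + 2 \cdot 100\right)\right) = - 25 \left(26 + \left(-20 + 200\right)\right) = - 25 \left(26 + 180\right) = \left(-25\right) 206 = -5150$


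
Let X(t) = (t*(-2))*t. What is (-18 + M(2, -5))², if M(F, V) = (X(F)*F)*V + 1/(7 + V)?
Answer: 15625/4 ≈ 3906.3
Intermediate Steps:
X(t) = -2*t² (X(t) = (-2*t)*t = -2*t²)
M(F, V) = 1/(7 + V) - 2*V*F³ (M(F, V) = ((-2*F²)*F)*V + 1/(7 + V) = (-2*F³)*V + 1/(7 + V) = -2*V*F³ + 1/(7 + V) = 1/(7 + V) - 2*V*F³)
(-18 + M(2, -5))² = (-18 + (1 - 14*(-5)*2³ - 2*2³*(-5)²)/(7 - 5))² = (-18 + (1 - 14*(-5)*8 - 2*8*25)/2)² = (-18 + (1 + 560 - 400)/2)² = (-18 + (½)*161)² = (-18 + 161/2)² = (125/2)² = 15625/4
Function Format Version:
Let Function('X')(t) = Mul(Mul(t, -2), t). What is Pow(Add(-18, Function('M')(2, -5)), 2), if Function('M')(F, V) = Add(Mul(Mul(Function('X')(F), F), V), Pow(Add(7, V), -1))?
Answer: Rational(15625, 4) ≈ 3906.3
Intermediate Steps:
Function('X')(t) = Mul(-2, Pow(t, 2)) (Function('X')(t) = Mul(Mul(-2, t), t) = Mul(-2, Pow(t, 2)))
Function('M')(F, V) = Add(Pow(Add(7, V), -1), Mul(-2, V, Pow(F, 3))) (Function('M')(F, V) = Add(Mul(Mul(Mul(-2, Pow(F, 2)), F), V), Pow(Add(7, V), -1)) = Add(Mul(Mul(-2, Pow(F, 3)), V), Pow(Add(7, V), -1)) = Add(Mul(-2, V, Pow(F, 3)), Pow(Add(7, V), -1)) = Add(Pow(Add(7, V), -1), Mul(-2, V, Pow(F, 3))))
Pow(Add(-18, Function('M')(2, -5)), 2) = Pow(Add(-18, Mul(Pow(Add(7, -5), -1), Add(1, Mul(-14, -5, Pow(2, 3)), Mul(-2, Pow(2, 3), Pow(-5, 2))))), 2) = Pow(Add(-18, Mul(Pow(2, -1), Add(1, Mul(-14, -5, 8), Mul(-2, 8, 25)))), 2) = Pow(Add(-18, Mul(Rational(1, 2), Add(1, 560, -400))), 2) = Pow(Add(-18, Mul(Rational(1, 2), 161)), 2) = Pow(Add(-18, Rational(161, 2)), 2) = Pow(Rational(125, 2), 2) = Rational(15625, 4)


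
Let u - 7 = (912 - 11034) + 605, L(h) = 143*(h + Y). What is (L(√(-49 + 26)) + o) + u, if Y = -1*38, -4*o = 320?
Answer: -15024 + 143*I*√23 ≈ -15024.0 + 685.8*I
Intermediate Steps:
o = -80 (o = -¼*320 = -80)
Y = -38
L(h) = -5434 + 143*h (L(h) = 143*(h - 38) = 143*(-38 + h) = -5434 + 143*h)
u = -9510 (u = 7 + ((912 - 11034) + 605) = 7 + (-10122 + 605) = 7 - 9517 = -9510)
(L(√(-49 + 26)) + o) + u = ((-5434 + 143*√(-49 + 26)) - 80) - 9510 = ((-5434 + 143*√(-23)) - 80) - 9510 = ((-5434 + 143*(I*√23)) - 80) - 9510 = ((-5434 + 143*I*√23) - 80) - 9510 = (-5514 + 143*I*√23) - 9510 = -15024 + 143*I*√23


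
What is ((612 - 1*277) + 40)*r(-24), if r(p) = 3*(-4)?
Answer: -4500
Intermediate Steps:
r(p) = -12
((612 - 1*277) + 40)*r(-24) = ((612 - 1*277) + 40)*(-12) = ((612 - 277) + 40)*(-12) = (335 + 40)*(-12) = 375*(-12) = -4500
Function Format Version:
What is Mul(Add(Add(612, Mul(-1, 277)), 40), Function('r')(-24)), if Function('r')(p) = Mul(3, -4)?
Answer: -4500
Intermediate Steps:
Function('r')(p) = -12
Mul(Add(Add(612, Mul(-1, 277)), 40), Function('r')(-24)) = Mul(Add(Add(612, Mul(-1, 277)), 40), -12) = Mul(Add(Add(612, -277), 40), -12) = Mul(Add(335, 40), -12) = Mul(375, -12) = -4500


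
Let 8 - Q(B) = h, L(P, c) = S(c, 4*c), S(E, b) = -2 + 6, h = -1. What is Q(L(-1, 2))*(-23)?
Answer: -207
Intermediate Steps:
S(E, b) = 4
L(P, c) = 4
Q(B) = 9 (Q(B) = 8 - 1*(-1) = 8 + 1 = 9)
Q(L(-1, 2))*(-23) = 9*(-23) = -207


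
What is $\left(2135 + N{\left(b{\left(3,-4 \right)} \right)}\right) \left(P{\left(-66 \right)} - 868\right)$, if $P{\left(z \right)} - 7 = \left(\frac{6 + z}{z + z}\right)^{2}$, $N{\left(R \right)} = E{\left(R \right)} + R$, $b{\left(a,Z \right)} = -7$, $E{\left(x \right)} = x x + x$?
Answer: $- \frac{226018520}{121} \approx -1.8679 \cdot 10^{6}$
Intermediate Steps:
$E{\left(x \right)} = x + x^{2}$ ($E{\left(x \right)} = x^{2} + x = x + x^{2}$)
$N{\left(R \right)} = R + R \left(1 + R\right)$ ($N{\left(R \right)} = R \left(1 + R\right) + R = R + R \left(1 + R\right)$)
$P{\left(z \right)} = 7 + \frac{\left(6 + z\right)^{2}}{4 z^{2}}$ ($P{\left(z \right)} = 7 + \left(\frac{6 + z}{z + z}\right)^{2} = 7 + \left(\frac{6 + z}{2 z}\right)^{2} = 7 + \frac{\left(6 + z\right)^{2}}{4 z^{2}}$)
$\left(2135 + N{\left(b{\left(3,-4 \right)} \right)}\right) \left(P{\left(-66 \right)} - 868\right) = \left(2135 - 7 \left(2 - 7\right)\right) \left(\left(7 + \frac{\left(6 - 66\right)^{2}}{4 \cdot 4356}\right) - 868\right) = \left(2135 - -35\right) \left(\left(7 + \frac{1}{4} \cdot \frac{1}{4356} \left(-60\right)^{2}\right) - 868\right) = \left(2135 + 35\right) \left(\left(7 + \frac{1}{4} \cdot \frac{1}{4356} \cdot 3600\right) - 868\right) = 2170 \left(\left(7 + \frac{25}{121}\right) - 868\right) = 2170 \left(\frac{872}{121} - 868\right) = 2170 \left(- \frac{104156}{121}\right) = - \frac{226018520}{121}$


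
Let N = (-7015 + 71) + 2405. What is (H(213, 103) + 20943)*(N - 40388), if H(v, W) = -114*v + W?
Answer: 145383772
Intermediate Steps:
H(v, W) = W - 114*v
N = -4539 (N = -6944 + 2405 = -4539)
(H(213, 103) + 20943)*(N - 40388) = ((103 - 114*213) + 20943)*(-4539 - 40388) = ((103 - 24282) + 20943)*(-44927) = (-24179 + 20943)*(-44927) = -3236*(-44927) = 145383772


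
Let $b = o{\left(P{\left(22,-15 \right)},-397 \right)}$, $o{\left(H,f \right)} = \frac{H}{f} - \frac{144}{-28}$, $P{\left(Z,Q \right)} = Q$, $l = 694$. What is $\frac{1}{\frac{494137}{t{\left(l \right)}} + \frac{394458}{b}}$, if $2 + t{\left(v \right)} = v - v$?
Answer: $- \frac{9598}{1640564275} \approx -5.8504 \cdot 10^{-6}$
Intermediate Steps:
$o{\left(H,f \right)} = \frac{36}{7} + \frac{H}{f}$ ($o{\left(H,f \right)} = \frac{H}{f} - - \frac{36}{7} = \frac{H}{f} + \frac{36}{7} = \frac{36}{7} + \frac{H}{f}$)
$t{\left(v \right)} = -2$ ($t{\left(v \right)} = -2 + \left(v - v\right) = -2 + 0 = -2$)
$b = \frac{14397}{2779}$ ($b = \frac{36}{7} - \frac{15}{-397} = \frac{36}{7} - - \frac{15}{397} = \frac{36}{7} + \frac{15}{397} = \frac{14397}{2779} \approx 5.1806$)
$\frac{1}{\frac{494137}{t{\left(l \right)}} + \frac{394458}{b}} = \frac{1}{\frac{494137}{-2} + \frac{394458}{\frac{14397}{2779}}} = \frac{1}{494137 \left(- \frac{1}{2}\right) + 394458 \cdot \frac{2779}{14397}} = \frac{1}{- \frac{494137}{2} + \frac{365399594}{4799}} = \frac{1}{- \frac{1640564275}{9598}} = - \frac{9598}{1640564275}$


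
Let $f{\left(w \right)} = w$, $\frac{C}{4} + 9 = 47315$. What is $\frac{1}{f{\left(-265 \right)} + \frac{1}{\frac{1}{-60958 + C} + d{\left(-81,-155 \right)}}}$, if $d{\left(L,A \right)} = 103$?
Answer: $- \frac{13211399}{3500892469} \approx -0.0037737$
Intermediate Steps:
$C = 189224$ ($C = -36 + 4 \cdot 47315 = -36 + 189260 = 189224$)
$\frac{1}{f{\left(-265 \right)} + \frac{1}{\frac{1}{-60958 + C} + d{\left(-81,-155 \right)}}} = \frac{1}{-265 + \frac{1}{\frac{1}{-60958 + 189224} + 103}} = \frac{1}{-265 + \frac{1}{\frac{1}{128266} + 103}} = \frac{1}{-265 + \frac{1}{\frac{13211399}{128266}}} = \frac{1}{-265 + \frac{128266}{13211399}} = \frac{1}{- \frac{3500892469}{13211399}} = - \frac{13211399}{3500892469}$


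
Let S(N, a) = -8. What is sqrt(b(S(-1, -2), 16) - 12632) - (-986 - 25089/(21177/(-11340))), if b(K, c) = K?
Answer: -29292082/2353 + 4*I*sqrt(790) ≈ -12449.0 + 112.43*I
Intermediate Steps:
sqrt(b(S(-1, -2), 16) - 12632) - (-986 - 25089/(21177/(-11340))) = sqrt(-8 - 12632) - (-986 - 25089/(21177/(-11340))) = sqrt(-12640) - (-986 - 25089/(21177*(-1/11340))) = 4*I*sqrt(790) - (-986 - 25089/(-2353/1260)) = 4*I*sqrt(790) - (-986 - 25089*(-1260)/2353) = 4*I*sqrt(790) - (-986 - 1*(-31612140/2353)) = 4*I*sqrt(790) - (-986 + 31612140/2353) = 4*I*sqrt(790) - 1*29292082/2353 = 4*I*sqrt(790) - 29292082/2353 = -29292082/2353 + 4*I*sqrt(790)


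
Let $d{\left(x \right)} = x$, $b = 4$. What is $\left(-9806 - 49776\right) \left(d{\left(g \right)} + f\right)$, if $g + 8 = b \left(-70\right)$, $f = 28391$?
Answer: $-1674432946$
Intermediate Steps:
$g = -288$ ($g = -8 + 4 \left(-70\right) = -8 - 280 = -288$)
$\left(-9806 - 49776\right) \left(d{\left(g \right)} + f\right) = \left(-9806 - 49776\right) \left(-288 + 28391\right) = \left(-59582\right) 28103 = -1674432946$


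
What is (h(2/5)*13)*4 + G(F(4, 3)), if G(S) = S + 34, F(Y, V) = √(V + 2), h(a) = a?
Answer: 274/5 + √5 ≈ 57.036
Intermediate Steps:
F(Y, V) = √(2 + V)
G(S) = 34 + S
(h(2/5)*13)*4 + G(F(4, 3)) = ((2/5)*13)*4 + (34 + √(2 + 3)) = ((2*(⅕))*13)*4 + (34 + √5) = ((⅖)*13)*4 + (34 + √5) = (26/5)*4 + (34 + √5) = 104/5 + (34 + √5) = 274/5 + √5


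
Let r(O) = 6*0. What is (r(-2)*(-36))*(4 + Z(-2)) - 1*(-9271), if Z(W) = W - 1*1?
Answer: 9271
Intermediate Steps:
Z(W) = -1 + W (Z(W) = W - 1 = -1 + W)
r(O) = 0
(r(-2)*(-36))*(4 + Z(-2)) - 1*(-9271) = (0*(-36))*(4 + (-1 - 2)) - 1*(-9271) = 0*(4 - 3) + 9271 = 0*1 + 9271 = 0 + 9271 = 9271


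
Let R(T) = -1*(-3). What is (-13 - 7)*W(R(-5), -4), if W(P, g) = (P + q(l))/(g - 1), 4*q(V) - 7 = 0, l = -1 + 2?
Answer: 19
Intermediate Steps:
l = 1
q(V) = 7/4 (q(V) = 7/4 + (¼)*0 = 7/4 + 0 = 7/4)
R(T) = 3
W(P, g) = (7/4 + P)/(-1 + g) (W(P, g) = (P + 7/4)/(g - 1) = (7/4 + P)/(-1 + g))
(-13 - 7)*W(R(-5), -4) = (-13 - 7)*((7/4 + 3)/(-1 - 4)) = -20*19/((-5)*4) = -(-4)*19/4 = -20*(-19/20) = 19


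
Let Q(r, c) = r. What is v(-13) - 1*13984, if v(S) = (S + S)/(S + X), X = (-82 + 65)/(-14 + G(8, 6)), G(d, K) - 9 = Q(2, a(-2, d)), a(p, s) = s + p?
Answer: -153785/11 ≈ -13980.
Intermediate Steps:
a(p, s) = p + s
G(d, K) = 11 (G(d, K) = 9 + 2 = 11)
X = 17/3 (X = (-82 + 65)/(-14 + 11) = -17/(-3) = -17*(-⅓) = 17/3 ≈ 5.6667)
v(S) = 2*S/(17/3 + S) (v(S) = (S + S)/(S + 17/3) = (2*S)/(17/3 + S) = 2*S/(17/3 + S))
v(-13) - 1*13984 = 6*(-13)/(17 + 3*(-13)) - 1*13984 = 6*(-13)/(17 - 39) - 13984 = 6*(-13)/(-22) - 13984 = 6*(-13)*(-1/22) - 13984 = 39/11 - 13984 = -153785/11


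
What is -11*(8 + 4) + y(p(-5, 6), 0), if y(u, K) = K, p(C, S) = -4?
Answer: -132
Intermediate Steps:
-11*(8 + 4) + y(p(-5, 6), 0) = -11*(8 + 4) + 0 = -11*12 + 0 = -132 + 0 = -132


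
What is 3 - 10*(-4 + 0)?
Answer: 43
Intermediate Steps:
3 - 10*(-4 + 0) = 3 - 10*(-4) = 3 + 40 = 43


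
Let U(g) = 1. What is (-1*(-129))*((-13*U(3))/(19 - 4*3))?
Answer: -1677/7 ≈ -239.57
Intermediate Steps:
(-1*(-129))*((-13*U(3))/(19 - 4*3)) = (-1*(-129))*((-13*1)/(19 - 4*3)) = 129*(-13/(19 - 12)) = 129*(-13/7) = -1677/7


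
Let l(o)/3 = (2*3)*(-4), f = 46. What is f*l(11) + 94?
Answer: -3218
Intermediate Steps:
l(o) = -72 (l(o) = 3*((2*3)*(-4)) = 3*(6*(-4)) = 3*(-24) = -72)
f*l(11) + 94 = 46*(-72) + 94 = -3312 + 94 = -3218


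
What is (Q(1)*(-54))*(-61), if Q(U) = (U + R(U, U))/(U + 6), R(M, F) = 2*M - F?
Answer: 6588/7 ≈ 941.14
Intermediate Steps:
R(M, F) = -F + 2*M
Q(U) = 2*U/(6 + U) (Q(U) = (U + (-U + 2*U))/(U + 6) = (U + U)/(6 + U) = (2*U)/(6 + U) = 2*U/(6 + U))
(Q(1)*(-54))*(-61) = ((2*1/(6 + 1))*(-54))*(-61) = ((2*1/7)*(-54))*(-61) = ((2*1*(⅐))*(-54))*(-61) = ((2/7)*(-54))*(-61) = -108/7*(-61) = 6588/7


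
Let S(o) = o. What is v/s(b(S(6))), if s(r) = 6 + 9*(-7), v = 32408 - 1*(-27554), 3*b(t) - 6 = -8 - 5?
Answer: -59962/57 ≈ -1052.0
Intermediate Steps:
b(t) = -7/3 (b(t) = 2 + (-8 - 5)/3 = 2 + (1/3)*(-13) = 2 - 13/3 = -7/3)
v = 59962 (v = 32408 + 27554 = 59962)
s(r) = -57 (s(r) = 6 - 63 = -57)
v/s(b(S(6))) = 59962/(-57) = 59962*(-1/57) = -59962/57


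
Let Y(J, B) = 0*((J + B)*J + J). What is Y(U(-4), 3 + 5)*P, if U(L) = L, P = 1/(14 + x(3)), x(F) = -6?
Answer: 0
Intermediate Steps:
P = ⅛ (P = 1/(14 - 6) = 1/8 = ⅛ ≈ 0.12500)
Y(J, B) = 0 (Y(J, B) = 0*((B + J)*J + J) = 0*(J*(B + J) + J) = 0*(J + J*(B + J)) = 0)
Y(U(-4), 3 + 5)*P = 0*(⅛) = 0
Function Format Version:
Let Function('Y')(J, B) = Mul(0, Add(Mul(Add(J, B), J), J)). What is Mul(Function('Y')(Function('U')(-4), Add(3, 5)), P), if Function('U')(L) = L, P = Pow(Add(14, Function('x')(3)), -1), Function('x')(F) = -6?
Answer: 0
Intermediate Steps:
P = Rational(1, 8) (P = Pow(Add(14, -6), -1) = Pow(8, -1) = Rational(1, 8) ≈ 0.12500)
Function('Y')(J, B) = 0 (Function('Y')(J, B) = Mul(0, Add(Mul(Add(B, J), J), J)) = Mul(0, Add(Mul(J, Add(B, J)), J)) = Mul(0, Add(J, Mul(J, Add(B, J)))) = 0)
Mul(Function('Y')(Function('U')(-4), Add(3, 5)), P) = Mul(0, Rational(1, 8)) = 0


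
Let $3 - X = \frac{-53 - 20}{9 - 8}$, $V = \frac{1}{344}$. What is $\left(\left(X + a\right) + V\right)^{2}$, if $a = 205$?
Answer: $\frac{9344122225}{118336} \approx 78963.0$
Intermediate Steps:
$V = \frac{1}{344} \approx 0.002907$
$X = 76$ ($X = 3 - \frac{-53 - 20}{9 - 8} = 3 - - \frac{73}{1} = 3 - \left(-73\right) 1 = 3 - -73 = 3 + 73 = 76$)
$\left(\left(X + a\right) + V\right)^{2} = \left(\left(76 + 205\right) + \frac{1}{344}\right)^{2} = \left(281 + \frac{1}{344}\right)^{2} = \left(\frac{96665}{344}\right)^{2} = \frac{9344122225}{118336}$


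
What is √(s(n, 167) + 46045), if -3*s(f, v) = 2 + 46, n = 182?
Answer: √46029 ≈ 214.54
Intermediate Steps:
s(f, v) = -16 (s(f, v) = -(2 + 46)/3 = -⅓*48 = -16)
√(s(n, 167) + 46045) = √(-16 + 46045) = √46029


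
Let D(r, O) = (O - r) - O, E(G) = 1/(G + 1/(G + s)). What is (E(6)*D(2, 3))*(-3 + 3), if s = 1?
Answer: 0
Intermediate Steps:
E(G) = 1/(G + 1/(1 + G)) (E(G) = 1/(G + 1/(G + 1)) = 1/(G + 1/(1 + G)))
D(r, O) = -r
(E(6)*D(2, 3))*(-3 + 3) = (((1 + 6)/(1 + 6 + 6²))*(-1*2))*(-3 + 3) = ((7/(1 + 6 + 36))*(-2))*0 = ((7/43)*(-2))*0 = -14/43*0 = 0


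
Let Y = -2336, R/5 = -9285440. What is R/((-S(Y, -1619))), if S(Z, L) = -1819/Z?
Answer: 108453939200/1819 ≈ 5.9623e+7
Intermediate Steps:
R = -46427200 (R = 5*(-9285440) = -46427200)
R/((-S(Y, -1619))) = -46427200/((-(-1819)/(-2336))) = -46427200/((-(-1819)*(-1)/2336)) = -46427200/((-1*1819/2336)) = -46427200/(-1819/2336) = -46427200*(-2336/1819) = 108453939200/1819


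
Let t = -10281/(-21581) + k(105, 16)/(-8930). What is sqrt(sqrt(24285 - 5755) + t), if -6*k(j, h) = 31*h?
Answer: sqrt(40583600797072305 + 83565798115475025*sqrt(18530))/289077495 ≈ 11.688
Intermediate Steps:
k(j, h) = -31*h/6
t = 140390039/289077495 (t = -10281/(-21581) - 31/6*16/(-8930) = -10281*(-1/21581) - 248/3*(-1/8930) = 10281/21581 + 124/13395 = 140390039/289077495 ≈ 0.48565)
sqrt(sqrt(24285 - 5755) + t) = sqrt(sqrt(24285 - 5755) + 140390039/289077495) = sqrt(sqrt(18530) + 140390039/289077495) = sqrt(140390039/289077495 + sqrt(18530))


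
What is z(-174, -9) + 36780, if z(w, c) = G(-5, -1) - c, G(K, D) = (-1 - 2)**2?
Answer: 36798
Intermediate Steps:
G(K, D) = 9 (G(K, D) = (-3)**2 = 9)
z(w, c) = 9 - c
z(-174, -9) + 36780 = (9 - 1*(-9)) + 36780 = (9 + 9) + 36780 = 18 + 36780 = 36798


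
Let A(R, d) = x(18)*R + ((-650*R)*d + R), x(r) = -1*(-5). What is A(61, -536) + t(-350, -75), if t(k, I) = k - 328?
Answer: 21252088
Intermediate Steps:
x(r) = 5
t(k, I) = -328 + k
A(R, d) = 6*R - 650*R*d (A(R, d) = 5*R + ((-650*R)*d + R) = 5*R + (-650*R*d + R) = 5*R + (R - 650*R*d) = 6*R - 650*R*d)
A(61, -536) + t(-350, -75) = 2*61*(3 - 325*(-536)) + (-328 - 350) = 2*61*(3 + 174200) - 678 = 2*61*174203 - 678 = 21252766 - 678 = 21252088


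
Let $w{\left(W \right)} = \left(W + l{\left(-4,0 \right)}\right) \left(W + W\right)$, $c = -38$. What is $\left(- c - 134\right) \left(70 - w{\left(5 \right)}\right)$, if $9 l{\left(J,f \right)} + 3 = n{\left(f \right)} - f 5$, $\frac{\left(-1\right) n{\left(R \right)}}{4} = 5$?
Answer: $-2240$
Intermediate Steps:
$n{\left(R \right)} = -20$ ($n{\left(R \right)} = \left(-4\right) 5 = -20$)
$l{\left(J,f \right)} = - \frac{1}{3} + \frac{100 f}{9}$ ($l{\left(J,f \right)} = - \frac{1}{3} + \frac{\left(-20\right) - f 5}{9} = - \frac{1}{3} + \frac{\left(-20\right) \left(- 5 f\right)}{9} = - \frac{1}{3} + \frac{100 f}{9}$)
$w{\left(W \right)} = 2 W \left(- \frac{1}{3} + W\right)$ ($w{\left(W \right)} = \left(W + \left(- \frac{1}{3} + \frac{100}{9} \cdot 0\right)\right) \left(W + W\right) = \left(W + \left(- \frac{1}{3} + 0\right)\right) 2 W = \left(W - \frac{1}{3}\right) 2 W = \left(- \frac{1}{3} + W\right) 2 W = 2 W \left(- \frac{1}{3} + W\right)$)
$\left(- c - 134\right) \left(70 - w{\left(5 \right)}\right) = \left(\left(-1\right) \left(-38\right) - 134\right) \left(70 - \frac{2}{3} \cdot 5 \left(-1 + 3 \cdot 5\right)\right) = \left(38 - 134\right) \left(70 - \frac{2}{3} \cdot 5 \left(-1 + 15\right)\right) = - 96 \left(70 - \frac{2}{3} \cdot 5 \cdot 14\right) = - 96 \left(70 - \frac{140}{3}\right) = \left(-96\right) \frac{70}{3} = -2240$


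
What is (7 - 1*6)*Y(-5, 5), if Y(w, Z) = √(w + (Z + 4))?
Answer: 2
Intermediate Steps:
Y(w, Z) = √(4 + Z + w) (Y(w, Z) = √(w + (4 + Z)) = √(4 + Z + w))
(7 - 1*6)*Y(-5, 5) = (7 - 1*6)*√(4 + 5 - 5) = (7 - 6)*√4 = 1*2 = 2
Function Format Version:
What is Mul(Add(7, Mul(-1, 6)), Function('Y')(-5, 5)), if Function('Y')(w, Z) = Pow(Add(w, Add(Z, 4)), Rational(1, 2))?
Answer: 2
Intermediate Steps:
Function('Y')(w, Z) = Pow(Add(4, Z, w), Rational(1, 2)) (Function('Y')(w, Z) = Pow(Add(w, Add(4, Z)), Rational(1, 2)) = Pow(Add(4, Z, w), Rational(1, 2)))
Mul(Add(7, Mul(-1, 6)), Function('Y')(-5, 5)) = Mul(Add(7, Mul(-1, 6)), Pow(Add(4, 5, -5), Rational(1, 2))) = Mul(Add(7, -6), Pow(4, Rational(1, 2))) = Mul(1, 2) = 2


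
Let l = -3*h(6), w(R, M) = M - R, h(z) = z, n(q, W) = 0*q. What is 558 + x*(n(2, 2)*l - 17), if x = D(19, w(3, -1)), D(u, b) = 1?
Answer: 541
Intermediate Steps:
n(q, W) = 0
l = -18 (l = -3*6 = -18)
x = 1
558 + x*(n(2, 2)*l - 17) = 558 + 1*(0*(-18) - 17) = 558 + 1*(0 - 17) = 558 + 1*(-17) = 558 - 17 = 541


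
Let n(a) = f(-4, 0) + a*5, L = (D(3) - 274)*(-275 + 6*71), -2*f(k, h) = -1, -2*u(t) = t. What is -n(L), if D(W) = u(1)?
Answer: 207247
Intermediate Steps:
u(t) = -t/2
f(k, h) = 1/2 (f(k, h) = -1/2*(-1) = 1/2)
D(W) = -1/2 (D(W) = -1/2*1 = -1/2)
L = -82899/2 (L = (-1/2 - 274)*(-275 + 6*71) = -549*(-275 + 426)/2 = -549/2*151 = -82899/2 ≈ -41450.)
n(a) = 1/2 + 5*a (n(a) = 1/2 + a*5 = 1/2 + 5*a)
-n(L) = -(1/2 + 5*(-82899/2)) = -(1/2 - 414495/2) = -1*(-207247) = 207247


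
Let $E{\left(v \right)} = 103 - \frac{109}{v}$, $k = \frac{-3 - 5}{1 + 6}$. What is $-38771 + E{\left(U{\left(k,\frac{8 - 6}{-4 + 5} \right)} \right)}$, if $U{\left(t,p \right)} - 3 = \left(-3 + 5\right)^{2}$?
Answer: $- \frac{270785}{7} \approx -38684.0$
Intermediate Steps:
$k = - \frac{8}{7} \approx -1.1429$
$U{\left(t,p \right)} = 7$ ($U{\left(t,p \right)} = 3 + \left(-3 + 5\right)^{2} = 3 + 2^{2} = 3 + 4 = 7$)
$-38771 + E{\left(U{\left(k,\frac{8 - 6}{-4 + 5} \right)} \right)} = -38771 + \left(103 - \frac{109}{7}\right) = -38771 + \frac{612}{7} = - \frac{270785}{7}$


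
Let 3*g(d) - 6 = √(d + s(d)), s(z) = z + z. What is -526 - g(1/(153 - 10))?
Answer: -528 - √429/429 ≈ -528.05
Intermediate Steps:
s(z) = 2*z
g(d) = 2 + √3*√d/3 (g(d) = 2 + √(d + 2*d)/3 = 2 + √(3*d)/3 = 2 + (√3*√d)/3 = 2 + √3*√d/3)
-526 - g(1/(153 - 10)) = -526 - (2 + √3*√(1/(153 - 10))/3) = -526 - (2 + √3*√(1/143)/3) = -526 - (2 + √3*(√143/143)/3) = -526 - (2 + √429/429) = -526 + (-2 - √429/429) = -528 - √429/429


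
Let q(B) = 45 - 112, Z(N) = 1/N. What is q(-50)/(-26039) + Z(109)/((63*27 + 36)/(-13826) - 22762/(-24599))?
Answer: 10842276513733/771944523978199 ≈ 0.014045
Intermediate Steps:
q(B) = -67
q(-50)/(-26039) + Z(109)/((63*27 + 36)/(-13826) - 22762/(-24599)) = -67/(-26039) + 1/(109*((63*27 + 36)/(-13826) - 22762/(-24599))) = -67*(-1/26039) + 1/(109*((1701 + 36)*(-1/13826) - 22762*(-1/24599))) = 67/26039 + 1/(109*(1737*(-1/13826) + 22762/24599)) = 67/26039 + 1/(109*(-1737/13826 + 22762/24599)) = 67/26039 + 1/(109*(271978949/340105774)) = 67/26039 + (1/109)*(340105774/271978949) = 67/26039 + 340105774/29645705441 = 10842276513733/771944523978199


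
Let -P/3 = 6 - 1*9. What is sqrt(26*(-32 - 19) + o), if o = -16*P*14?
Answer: I*sqrt(3342) ≈ 57.81*I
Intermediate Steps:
P = 9 (P = -3*(6 - 1*9) = -3*(6 - 9) = -3*(-3) = 9)
o = -2016 (o = -16*9*14 = -144*14 = -2016)
sqrt(26*(-32 - 19) + o) = sqrt(26*(-32 - 19) - 2016) = sqrt(26*(-51) - 2016) = sqrt(-1326 - 2016) = sqrt(-3342) = I*sqrt(3342)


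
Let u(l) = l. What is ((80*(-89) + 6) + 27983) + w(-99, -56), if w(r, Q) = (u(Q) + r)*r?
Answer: 36214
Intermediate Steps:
w(r, Q) = r*(Q + r) (w(r, Q) = (Q + r)*r = r*(Q + r))
((80*(-89) + 6) + 27983) + w(-99, -56) = ((80*(-89) + 6) + 27983) - 99*(-56 - 99) = ((-7120 + 6) + 27983) - 99*(-155) = (-7114 + 27983) + 15345 = 20869 + 15345 = 36214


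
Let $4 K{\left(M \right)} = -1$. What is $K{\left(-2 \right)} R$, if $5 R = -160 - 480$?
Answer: $32$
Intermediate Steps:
$K{\left(M \right)} = - \frac{1}{4}$ ($K{\left(M \right)} = \frac{1}{4} \left(-1\right) = - \frac{1}{4}$)
$R = -128$ ($R = \frac{-160 - 480}{5} = \frac{1}{5} \left(-640\right) = -128$)
$K{\left(-2 \right)} R = \left(- \frac{1}{4}\right) \left(-128\right) = 32$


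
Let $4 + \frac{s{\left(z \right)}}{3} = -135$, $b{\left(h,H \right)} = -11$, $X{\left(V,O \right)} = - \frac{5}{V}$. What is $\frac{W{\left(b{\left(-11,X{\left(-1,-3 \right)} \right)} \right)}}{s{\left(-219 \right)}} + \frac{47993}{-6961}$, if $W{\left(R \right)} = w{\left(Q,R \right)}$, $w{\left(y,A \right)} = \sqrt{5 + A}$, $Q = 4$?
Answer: $- \frac{47993}{6961} - \frac{i \sqrt{6}}{417} \approx -6.8946 - 0.0058741 i$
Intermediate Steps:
$s{\left(z \right)} = -417$ ($s{\left(z \right)} = -12 + 3 \left(-135\right) = -12 - 405 = -417$)
$W{\left(R \right)} = \sqrt{5 + R}$
$\frac{W{\left(b{\left(-11,X{\left(-1,-3 \right)} \right)} \right)}}{s{\left(-219 \right)}} + \frac{47993}{-6961} = \frac{\sqrt{5 - 11}}{-417} + \frac{47993}{-6961} = \sqrt{-6} \left(- \frac{1}{417}\right) + 47993 \left(- \frac{1}{6961}\right) = i \sqrt{6} \left(- \frac{1}{417}\right) - \frac{47993}{6961} = - \frac{i \sqrt{6}}{417} - \frac{47993}{6961} = - \frac{47993}{6961} - \frac{i \sqrt{6}}{417}$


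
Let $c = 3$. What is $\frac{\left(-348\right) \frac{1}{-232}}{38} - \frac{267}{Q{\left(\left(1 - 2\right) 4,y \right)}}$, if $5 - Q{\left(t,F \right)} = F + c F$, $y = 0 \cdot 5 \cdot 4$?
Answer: $- \frac{20277}{380} \approx -53.361$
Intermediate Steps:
$y = 0$ ($y = 0 \cdot 4 = 0$)
$Q{\left(t,F \right)} = 5 - 4 F$ ($Q{\left(t,F \right)} = 5 - \left(F + 3 F\right) = 5 - 4 F$)
$\frac{\left(-348\right) \frac{1}{-232}}{38} - \frac{267}{Q{\left(\left(1 - 2\right) 4,y \right)}} = \frac{\left(-348\right) \frac{1}{-232}}{38} - \frac{267}{5 - 0} = \left(-348\right) \left(- \frac{1}{232}\right) \frac{1}{38} - \frac{267}{5 + 0} = \frac{3}{2} \cdot \frac{1}{38} - \frac{267}{5} = \frac{3}{76} - \frac{267}{5} = - \frac{20277}{380}$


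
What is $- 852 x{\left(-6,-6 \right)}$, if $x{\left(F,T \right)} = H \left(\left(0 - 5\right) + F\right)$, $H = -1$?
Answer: $-9372$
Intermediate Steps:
$x{\left(F,T \right)} = 5 - F$ ($x{\left(F,T \right)} = - (\left(0 - 5\right) + F) = - (-5 + F) = 5 - F$)
$- 852 x{\left(-6,-6 \right)} = - 852 \left(5 - -6\right) = - 852 \left(5 + 6\right) = \left(-852\right) 11 = -9372$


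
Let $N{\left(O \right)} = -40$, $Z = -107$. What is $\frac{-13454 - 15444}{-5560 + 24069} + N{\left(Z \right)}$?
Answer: $- \frac{769258}{18509} \approx -41.561$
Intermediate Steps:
$\frac{-13454 - 15444}{-5560 + 24069} + N{\left(Z \right)} = \frac{-13454 - 15444}{-5560 + 24069} - 40 = - \frac{28898}{18509} - 40 = - \frac{769258}{18509}$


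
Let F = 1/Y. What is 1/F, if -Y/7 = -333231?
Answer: 2332617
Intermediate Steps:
Y = 2332617 (Y = -7*(-333231) = 2332617)
F = 1/2332617 ≈ 4.2870e-7
1/F = 1/(1/2332617) = 2332617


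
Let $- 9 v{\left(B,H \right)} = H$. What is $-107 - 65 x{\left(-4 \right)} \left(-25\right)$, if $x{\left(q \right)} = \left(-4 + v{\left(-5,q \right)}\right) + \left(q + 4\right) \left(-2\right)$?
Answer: $- \frac{52963}{9} \approx -5884.8$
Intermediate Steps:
$v{\left(B,H \right)} = - \frac{H}{9}$
$x{\left(q \right)} = -12 - \frac{19 q}{9}$ ($x{\left(q \right)} = \left(-4 - \frac{q}{9}\right) + \left(q + 4\right) \left(-2\right) = \left(-4 - \frac{q}{9}\right) + \left(4 + q\right) \left(-2\right) = \left(-4 - \frac{q}{9}\right) - \left(8 + 2 q\right) = -12 - \frac{19 q}{9}$)
$-107 - 65 x{\left(-4 \right)} \left(-25\right) = -107 - 65 \left(-12 - - \frac{76}{9}\right) \left(-25\right) = -107 - 65 \left(-12 + \frac{76}{9}\right) \left(-25\right) = -107 - 65 \left(\left(- \frac{32}{9}\right) \left(-25\right)\right) = -107 - \frac{52000}{9} = - \frac{52963}{9}$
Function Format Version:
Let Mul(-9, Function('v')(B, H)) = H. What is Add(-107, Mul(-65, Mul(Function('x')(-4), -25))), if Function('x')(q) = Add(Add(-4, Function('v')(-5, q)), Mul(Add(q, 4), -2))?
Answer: Rational(-52963, 9) ≈ -5884.8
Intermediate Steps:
Function('v')(B, H) = Mul(Rational(-1, 9), H)
Function('x')(q) = Add(-12, Mul(Rational(-19, 9), q)) (Function('x')(q) = Add(Add(-4, Mul(Rational(-1, 9), q)), Mul(Add(q, 4), -2)) = Add(Add(-4, Mul(Rational(-1, 9), q)), Mul(Add(4, q), -2)) = Add(Add(-4, Mul(Rational(-1, 9), q)), Add(-8, Mul(-2, q))) = Add(-12, Mul(Rational(-19, 9), q)))
Add(-107, Mul(-65, Mul(Function('x')(-4), -25))) = Add(-107, Mul(-65, Mul(Add(-12, Mul(Rational(-19, 9), -4)), -25))) = Add(-107, Mul(-65, Mul(Add(-12, Rational(76, 9)), -25))) = Add(-107, Mul(-65, Mul(Rational(-32, 9), -25))) = Add(-107, Mul(-65, Rational(800, 9))) = Add(-107, Rational(-52000, 9)) = Rational(-52963, 9)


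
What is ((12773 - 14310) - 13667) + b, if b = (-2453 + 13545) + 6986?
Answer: 2874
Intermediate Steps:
b = 18078 (b = 11092 + 6986 = 18078)
((12773 - 14310) - 13667) + b = ((12773 - 14310) - 13667) + 18078 = (-1537 - 13667) + 18078 = -15204 + 18078 = 2874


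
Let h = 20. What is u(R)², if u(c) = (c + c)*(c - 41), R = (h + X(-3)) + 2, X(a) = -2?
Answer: 705600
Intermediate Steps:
R = 20 (R = (20 - 2) + 2 = 18 + 2 = 20)
u(c) = 2*c*(-41 + c) (u(c) = (2*c)*(-41 + c) = 2*c*(-41 + c))
u(R)² = (2*20*(-41 + 20))² = (2*20*(-21))² = (-840)² = 705600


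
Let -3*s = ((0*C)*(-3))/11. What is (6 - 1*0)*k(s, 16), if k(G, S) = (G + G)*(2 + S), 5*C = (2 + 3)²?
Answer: 0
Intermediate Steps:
C = 5 (C = (2 + 3)²/5 = (⅕)*5² = (⅕)*25 = 5)
s = 0 (s = -(0*5)*(-3)/(3*11) = -0*(-3)/(3*11) = -0/11 = -⅓*0 = 0)
k(G, S) = 2*G*(2 + S) (k(G, S) = (2*G)*(2 + S) = 2*G*(2 + S))
(6 - 1*0)*k(s, 16) = (6 - 1*0)*(2*0*(2 + 16)) = (6 + 0)*(2*0*18) = 6*0 = 0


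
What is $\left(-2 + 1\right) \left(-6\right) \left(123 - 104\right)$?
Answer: $114$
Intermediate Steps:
$\left(-2 + 1\right) \left(-6\right) \left(123 - 104\right) = \left(-1\right) \left(-6\right) 19 = 6 \cdot 19 = 114$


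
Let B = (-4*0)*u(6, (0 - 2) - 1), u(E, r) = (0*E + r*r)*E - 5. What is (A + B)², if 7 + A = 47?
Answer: 1600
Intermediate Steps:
u(E, r) = -5 + E*r² (u(E, r) = (0 + r²)*E - 5 = r²*E - 5 = E*r² - 5 = -5 + E*r²)
B = 0 (B = (-4*0)*(-5 + 6*((0 - 2) - 1)²) = 0*(-5 + 6*(-2 - 1)²) = 0*(-5 + 6*(-3)²) = 0*(-5 + 6*9) = 0*(-5 + 54) = 0*49 = 0)
A = 40 (A = -7 + 47 = 40)
(A + B)² = (40 + 0)² = 40² = 1600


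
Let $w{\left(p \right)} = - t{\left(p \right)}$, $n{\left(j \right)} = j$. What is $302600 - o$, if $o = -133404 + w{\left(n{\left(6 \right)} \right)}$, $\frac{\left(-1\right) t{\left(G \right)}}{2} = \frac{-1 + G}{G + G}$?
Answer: $\frac{2616019}{6} \approx 4.36 \cdot 10^{5}$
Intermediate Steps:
$t{\left(G \right)} = - \frac{-1 + G}{G}$ ($t{\left(G \right)} = - 2 \frac{-1 + G}{G + G} = - 2 \frac{-1 + G}{2 G} = - \frac{-1 + G}{G}$)
$w{\left(p \right)} = - \frac{1 - p}{p}$
$o = - \frac{800419}{6}$ ($o = -133404 + \frac{-1 + 6}{6} = -133404 + \frac{1}{6} \cdot 5 = -133404 + \frac{5}{6} = - \frac{800419}{6} \approx -1.334 \cdot 10^{5}$)
$302600 - o = 302600 - - \frac{800419}{6} = 302600 + \frac{800419}{6} = \frac{2616019}{6}$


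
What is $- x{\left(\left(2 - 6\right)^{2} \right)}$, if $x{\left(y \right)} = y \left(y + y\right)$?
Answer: $-512$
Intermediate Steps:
$x{\left(y \right)} = 2 y^{2}$ ($x{\left(y \right)} = y 2 y = 2 y^{2}$)
$- x{\left(\left(2 - 6\right)^{2} \right)} = - 2 \left(\left(2 - 6\right)^{2}\right)^{2} = - 2 \left(\left(-4\right)^{2}\right)^{2} = - 2 \cdot 16^{2} = - 2 \cdot 256 = \left(-1\right) 512 = -512$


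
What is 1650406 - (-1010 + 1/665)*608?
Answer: 79256978/35 ≈ 2.2645e+6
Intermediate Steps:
1650406 - (-1010 + 1/665)*608 = 1650406 - (-671649)*608/665 = 1650406 - 1*(-21492768/35) = 1650406 + 21492768/35 = 79256978/35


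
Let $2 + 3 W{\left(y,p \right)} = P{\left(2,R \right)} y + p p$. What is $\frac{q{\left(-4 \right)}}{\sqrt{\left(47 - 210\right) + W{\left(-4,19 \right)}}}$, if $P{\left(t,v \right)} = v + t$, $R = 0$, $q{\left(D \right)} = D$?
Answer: $\frac{2 i \sqrt{46}}{23} \approx 0.58977 i$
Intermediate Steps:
$P{\left(t,v \right)} = t + v$
$W{\left(y,p \right)} = - \frac{2}{3} + \frac{p^{2}}{3} + \frac{2 y}{3}$ ($W{\left(y,p \right)} = - \frac{2}{3} + \frac{\left(2 + 0\right) y + p p}{3} = - \frac{2}{3} + \frac{2 y + p^{2}}{3} = - \frac{2}{3} + \frac{p^{2} + 2 y}{3} = - \frac{2}{3} + \left(\frac{p^{2}}{3} + \frac{2 y}{3}\right) = - \frac{2}{3} + \frac{p^{2}}{3} + \frac{2 y}{3}$)
$\frac{q{\left(-4 \right)}}{\sqrt{\left(47 - 210\right) + W{\left(-4,19 \right)}}} = - \frac{4}{\sqrt{\left(47 - 210\right) + \left(- \frac{2}{3} + \frac{19^{2}}{3} + \frac{2}{3} \left(-4\right)\right)}} = - \frac{4}{\sqrt{-163 - -117}} = - \frac{4}{\sqrt{-163 + 117}} = - \frac{4}{\sqrt{-46}} = - \frac{4}{i \sqrt{46}} = - 4 \left(- \frac{i \sqrt{46}}{46}\right) = \frac{2 i \sqrt{46}}{23}$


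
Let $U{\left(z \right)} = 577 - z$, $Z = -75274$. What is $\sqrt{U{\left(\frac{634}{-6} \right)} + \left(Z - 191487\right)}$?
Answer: $\frac{i \sqrt{2394705}}{3} \approx 515.83 i$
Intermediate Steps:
$\sqrt{U{\left(\frac{634}{-6} \right)} + \left(Z - 191487\right)} = \sqrt{\left(577 - \frac{634}{-6}\right) - 266761} = \sqrt{\left(577 - 634 \left(- \frac{1}{6}\right)\right) - 266761} = \sqrt{\left(577 - - \frac{317}{3}\right) - 266761} = \sqrt{\left(577 + \frac{317}{3}\right) - 266761} = \sqrt{\frac{2048}{3} - 266761} = \sqrt{- \frac{798235}{3}} = \frac{i \sqrt{2394705}}{3}$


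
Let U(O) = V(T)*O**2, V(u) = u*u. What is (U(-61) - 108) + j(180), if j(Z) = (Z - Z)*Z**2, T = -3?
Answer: 33381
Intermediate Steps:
V(u) = u**2
j(Z) = 0 (j(Z) = 0*Z**2 = 0)
U(O) = 9*O**2 (U(O) = (-3)**2*O**2 = 9*O**2)
(U(-61) - 108) + j(180) = (9*(-61)**2 - 108) + 0 = (9*3721 - 108) + 0 = (33489 - 108) + 0 = 33381 + 0 = 33381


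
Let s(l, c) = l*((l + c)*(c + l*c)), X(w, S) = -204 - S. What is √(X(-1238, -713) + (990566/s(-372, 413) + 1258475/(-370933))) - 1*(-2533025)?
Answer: 2533025 + √556860022115763292971008970/1049460706518 ≈ 2.5330e+6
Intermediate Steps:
s(l, c) = l*(c + l)*(c + c*l) (s(l, c) = l*((c + l)*(c + c*l)) = l*(c + l)*(c + c*l))
√(X(-1238, -713) + (990566/s(-372, 413) + 1258475/(-370933))) - 1*(-2533025) = √((-204 - 1*(-713)) + (990566/((413*(-372)*(413 - 372 + (-372)² + 413*(-372)))) + 1258475/(-370933))) - 1*(-2533025) = √((-204 + 713) + (990566/((413*(-372)*(413 - 372 + 138384 - 153636))) + 1258475*(-1/370933))) + 2533025 = √(509 + (990566/((413*(-372)*(-15211))) - 1258475/370933)) + 2533025 = √(509 + (990566/2336957196 - 1258475/370933)) + 2533025 = √(509 + (990566*(1/2336957196) - 1258475/370933)) + 2533025 = √(509 + (495283/1168478598 - 1258475/370933)) + 2533025 = √(509 - 24920633674729/7346224945626) + 2533025 = √(3714307863648905/7346224945626) + 2533025 = √556860022115763292971008970/1049460706518 + 2533025 = 2533025 + √556860022115763292971008970/1049460706518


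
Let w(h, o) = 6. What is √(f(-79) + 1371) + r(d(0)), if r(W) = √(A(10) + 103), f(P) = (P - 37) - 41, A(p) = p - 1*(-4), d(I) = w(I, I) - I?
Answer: √1214 + 3*√13 ≈ 45.659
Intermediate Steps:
d(I) = 6 - I
A(p) = 4 + p (A(p) = p + 4 = 4 + p)
f(P) = -78 + P (f(P) = (-37 + P) - 41 = -78 + P)
r(W) = 3*√13 (r(W) = √((4 + 10) + 103) = √(14 + 103) = √117 = 3*√13)
√(f(-79) + 1371) + r(d(0)) = √((-78 - 79) + 1371) + 3*√13 = √(-157 + 1371) + 3*√13 = √1214 + 3*√13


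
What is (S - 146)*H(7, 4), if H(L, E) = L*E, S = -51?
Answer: -5516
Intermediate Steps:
H(L, E) = E*L
(S - 146)*H(7, 4) = (-51 - 146)*(4*7) = -197*28 = -5516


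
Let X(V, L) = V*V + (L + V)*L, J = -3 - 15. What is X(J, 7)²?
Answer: 61009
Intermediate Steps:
J = -18
X(V, L) = V² + L*(L + V)
X(J, 7)² = (7² + (-18)² + 7*(-18))² = (49 + 324 - 126)² = 247² = 61009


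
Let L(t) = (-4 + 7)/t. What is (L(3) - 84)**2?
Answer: 6889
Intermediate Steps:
L(t) = 3/t
(L(3) - 84)**2 = (3/3 - 84)**2 = (3*(1/3) - 84)**2 = (1 - 84)**2 = (-83)**2 = 6889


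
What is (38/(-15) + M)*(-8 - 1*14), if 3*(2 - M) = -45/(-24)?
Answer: 1529/60 ≈ 25.483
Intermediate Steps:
M = 11/8 (M = 2 - (-15)/(-24) = 2 - (-15)*(-1)/24 = 2 - ⅓*15/8 = 2 - 5/8 = 11/8 ≈ 1.3750)
(38/(-15) + M)*(-8 - 1*14) = (38/(-15) + 11/8)*(-8 - 1*14) = (38*(-1/15) + 11/8)*(-8 - 14) = (-38/15 + 11/8)*(-22) = -139/120*(-22) = 1529/60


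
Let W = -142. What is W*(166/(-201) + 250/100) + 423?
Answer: 37240/201 ≈ 185.27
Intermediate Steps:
W*(166/(-201) + 250/100) + 423 = -142*(166/(-201) + 250/100) + 423 = -142*(166*(-1/201) + 250*(1/100)) + 423 = -142*(-166/201 + 5/2) + 423 = -142*673/402 + 423 = -47783/201 + 423 = 37240/201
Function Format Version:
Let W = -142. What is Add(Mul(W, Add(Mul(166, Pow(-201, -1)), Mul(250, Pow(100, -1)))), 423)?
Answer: Rational(37240, 201) ≈ 185.27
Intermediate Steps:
Add(Mul(W, Add(Mul(166, Pow(-201, -1)), Mul(250, Pow(100, -1)))), 423) = Add(Mul(-142, Add(Mul(166, Pow(-201, -1)), Mul(250, Pow(100, -1)))), 423) = Add(Mul(-142, Add(Mul(166, Rational(-1, 201)), Mul(250, Rational(1, 100)))), 423) = Add(Mul(-142, Add(Rational(-166, 201), Rational(5, 2))), 423) = Add(Mul(-142, Rational(673, 402)), 423) = Add(Rational(-47783, 201), 423) = Rational(37240, 201)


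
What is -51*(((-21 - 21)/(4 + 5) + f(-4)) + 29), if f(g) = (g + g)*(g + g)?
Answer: -4505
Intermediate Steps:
f(g) = 4*g² (f(g) = (2*g)*(2*g) = 4*g²)
-51*(((-21 - 21)/(4 + 5) + f(-4)) + 29) = -51*(((-21 - 21)/(4 + 5) + 4*(-4)²) + 29) = -51*((-42/9 + 4*16) + 29) = -51*((-42*⅑ + 64) + 29) = -51*((-14/3 + 64) + 29) = -51*(178/3 + 29) = -51*265/3 = -4505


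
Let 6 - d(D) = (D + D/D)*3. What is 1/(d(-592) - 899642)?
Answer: -1/897863 ≈ -1.1138e-6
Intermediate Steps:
d(D) = 3 - 3*D (d(D) = 6 - (D + D/D)*3 = 6 - (D + 1)*3 = 6 - (1 + D)*3 = 6 - (3 + 3*D) = 6 + (-3 - 3*D) = 3 - 3*D)
1/(d(-592) - 899642) = 1/((3 - 3*(-592)) - 899642) = 1/((3 + 1776) - 899642) = 1/(1779 - 899642) = 1/(-897863) = -1/897863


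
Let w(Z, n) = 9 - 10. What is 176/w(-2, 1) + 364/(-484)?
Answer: -21387/121 ≈ -176.75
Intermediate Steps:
w(Z, n) = -1
176/w(-2, 1) + 364/(-484) = 176/(-1) + 364/(-484) = 176*(-1) + 364*(-1/484) = -176 - 91/121 = -21387/121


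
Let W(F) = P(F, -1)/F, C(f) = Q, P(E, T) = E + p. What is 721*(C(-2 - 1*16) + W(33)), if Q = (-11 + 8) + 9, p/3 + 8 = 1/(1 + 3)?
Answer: 199717/44 ≈ 4539.0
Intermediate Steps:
p = -93/4 (p = -24 + 3/(1 + 3) = -24 + 3/4 = -24 + 3*(¼) = -24 + ¾ = -93/4 ≈ -23.250)
P(E, T) = -93/4 + E (P(E, T) = E - 93/4 = -93/4 + E)
Q = 6 (Q = -3 + 9 = 6)
C(f) = 6
W(F) = (-93/4 + F)/F
721*(C(-2 - 1*16) + W(33)) = 721*(6 + (-93/4 + 33)/33) = 721*(6 + (1/33)*(39/4)) = 721*(6 + 13/44) = 721*(277/44) = 199717/44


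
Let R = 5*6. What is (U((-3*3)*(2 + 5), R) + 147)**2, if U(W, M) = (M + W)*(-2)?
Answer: 45369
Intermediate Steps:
R = 30
U(W, M) = -2*M - 2*W
(U((-3*3)*(2 + 5), R) + 147)**2 = ((-2*30 - 2*(-3*3)*(2 + 5)) + 147)**2 = ((-60 - (-18)*7) + 147)**2 = ((-60 - 2*(-63)) + 147)**2 = ((-60 + 126) + 147)**2 = (66 + 147)**2 = 213**2 = 45369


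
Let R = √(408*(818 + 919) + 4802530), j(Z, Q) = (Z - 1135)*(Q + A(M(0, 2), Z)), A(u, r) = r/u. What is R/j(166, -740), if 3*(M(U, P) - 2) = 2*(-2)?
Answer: 7*√112474/475779 ≈ 0.0049342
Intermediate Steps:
M(U, P) = ⅔ (M(U, P) = 2 + (2*(-2))/3 = 2 + (⅓)*(-4) = 2 - 4/3 = ⅔)
j(Z, Q) = (-1135 + Z)*(Q + 3*Z/2) (j(Z, Q) = (Z - 1135)*(Q + Z/(⅔)) = (-1135 + Z)*(Q + Z*(3/2)) = (-1135 + Z)*(Q + 3*Z/2))
R = 7*√112474 (R = √(408*1737 + 4802530) = √(708696 + 4802530) = √5511226 = 7*√112474 ≈ 2347.6)
R/j(166, -740) = (7*√112474)/(-1135*(-740) - 3405/2*166 + (3/2)*166² - 740*166) = (7*√112474)/(839900 - 282615 + (3/2)*27556 - 122840) = (7*√112474)/(839900 - 282615 + 41334 - 122840) = (7*√112474)/475779 = (7*√112474)*(1/475779) = 7*√112474/475779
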